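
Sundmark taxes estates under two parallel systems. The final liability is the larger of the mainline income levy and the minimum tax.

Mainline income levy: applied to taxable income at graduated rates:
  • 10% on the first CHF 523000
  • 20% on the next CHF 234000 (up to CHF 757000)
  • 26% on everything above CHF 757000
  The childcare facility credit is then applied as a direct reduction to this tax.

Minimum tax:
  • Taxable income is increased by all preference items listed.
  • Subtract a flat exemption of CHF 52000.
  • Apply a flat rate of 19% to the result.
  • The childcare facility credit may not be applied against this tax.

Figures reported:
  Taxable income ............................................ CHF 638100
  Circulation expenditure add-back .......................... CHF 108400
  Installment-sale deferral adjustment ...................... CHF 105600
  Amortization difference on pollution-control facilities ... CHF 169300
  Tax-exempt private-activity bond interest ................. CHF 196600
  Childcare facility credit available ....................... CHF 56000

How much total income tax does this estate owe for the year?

Minimum tax:
  Adjusted income: CHF 638100 + CHF 108400 + CHF 105600 + CHF 169300 + CHF 196600 = CHF 1218000
  Less exemption CHF 52000 → base CHF 1166000
  CHF 1166000 × 19% = CHF 221540

Mainline income levy:
  CHF 523000 × 10% = CHF 52300
  CHF 115100 × 20% = CHF 23020
  → CHF 75320
  Less childcare facility credit CHF 56000 → CHF 19320

CHF 221540 > CHF 19320, so the minimum tax is the binding amount.

CHF 221540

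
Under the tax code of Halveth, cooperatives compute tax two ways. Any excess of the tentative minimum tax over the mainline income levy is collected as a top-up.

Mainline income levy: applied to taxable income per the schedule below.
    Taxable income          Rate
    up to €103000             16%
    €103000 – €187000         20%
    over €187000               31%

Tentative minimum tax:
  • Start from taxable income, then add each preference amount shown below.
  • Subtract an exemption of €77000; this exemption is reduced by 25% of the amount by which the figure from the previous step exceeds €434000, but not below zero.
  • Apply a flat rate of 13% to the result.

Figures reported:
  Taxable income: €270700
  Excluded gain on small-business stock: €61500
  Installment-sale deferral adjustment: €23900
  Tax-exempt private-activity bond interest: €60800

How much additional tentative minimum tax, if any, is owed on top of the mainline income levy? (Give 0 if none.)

Tentative minimum tax:
  Adjusted income: €270700 + €61500 + €23900 + €60800 = €416900
  Exemption: €416900 ≤ €434000, so full €77000 applies
  Base: €416900 − €77000 = €339900
  €339900 × 13% = €44187

Mainline income levy:
  €103000 × 16% = €16480
  €84000 × 20% = €16800
  €83700 × 31% = €25947
  → €59227

€44187 ≤ €59227, so no add-on is due.

€0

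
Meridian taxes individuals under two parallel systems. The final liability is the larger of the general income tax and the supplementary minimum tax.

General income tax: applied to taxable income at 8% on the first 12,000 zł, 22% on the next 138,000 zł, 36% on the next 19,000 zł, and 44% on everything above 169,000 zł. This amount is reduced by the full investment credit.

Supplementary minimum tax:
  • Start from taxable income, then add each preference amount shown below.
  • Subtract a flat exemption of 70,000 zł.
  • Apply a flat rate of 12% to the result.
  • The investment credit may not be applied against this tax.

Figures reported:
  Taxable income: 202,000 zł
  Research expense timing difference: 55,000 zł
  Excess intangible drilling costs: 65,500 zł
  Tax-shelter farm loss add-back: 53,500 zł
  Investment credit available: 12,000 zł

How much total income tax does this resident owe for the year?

40,680 zł

Supplementary minimum tax:
  Adjusted income: 202,000 zł + 55,000 zł + 65,500 zł + 53,500 zł = 376,000 zł
  Less exemption 70,000 zł → base 306,000 zł
  306,000 zł × 12% = 36,720 zł

General income tax:
  12,000 zł × 8% = 960 zł
  138,000 zł × 22% = 30,360 zł
  19,000 zł × 36% = 6,840 zł
  33,000 zł × 44% = 14,520 zł
  → 52,680 zł
  Less investment credit 12,000 zł → 40,680 zł

40,680 zł > 36,720 zł, so the general income tax governs.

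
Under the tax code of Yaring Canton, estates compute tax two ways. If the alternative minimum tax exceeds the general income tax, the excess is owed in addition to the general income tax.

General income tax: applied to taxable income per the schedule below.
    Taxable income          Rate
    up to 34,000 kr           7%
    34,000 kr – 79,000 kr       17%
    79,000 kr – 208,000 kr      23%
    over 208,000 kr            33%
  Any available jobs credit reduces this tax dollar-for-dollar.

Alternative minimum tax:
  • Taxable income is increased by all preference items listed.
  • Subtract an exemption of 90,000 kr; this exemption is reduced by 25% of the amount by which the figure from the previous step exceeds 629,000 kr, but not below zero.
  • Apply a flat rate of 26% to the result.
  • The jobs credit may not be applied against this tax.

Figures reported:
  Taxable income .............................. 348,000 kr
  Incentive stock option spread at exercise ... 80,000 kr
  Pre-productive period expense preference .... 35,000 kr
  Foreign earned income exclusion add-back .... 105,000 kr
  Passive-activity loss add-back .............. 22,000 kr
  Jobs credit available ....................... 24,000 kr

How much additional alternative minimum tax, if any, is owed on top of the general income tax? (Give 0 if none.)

68,100 kr

Alternative minimum tax:
  Adjusted income: 348,000 kr + 80,000 kr + 35,000 kr + 105,000 kr + 22,000 kr = 590,000 kr
  Exemption: 590,000 kr ≤ 629,000 kr, so full 90,000 kr applies
  Base: 590,000 kr − 90,000 kr = 500,000 kr
  500,000 kr × 26% = 130,000 kr

General income tax:
  34,000 kr × 7% = 2,380 kr
  45,000 kr × 17% = 7,650 kr
  129,000 kr × 23% = 29,670 kr
  140,000 kr × 33% = 46,200 kr
  → 85,900 kr
  Less jobs credit 24,000 kr → 61,900 kr

Excess of alternative minimum tax over general income tax: 130,000 kr − 61,900 kr = 68,100 kr.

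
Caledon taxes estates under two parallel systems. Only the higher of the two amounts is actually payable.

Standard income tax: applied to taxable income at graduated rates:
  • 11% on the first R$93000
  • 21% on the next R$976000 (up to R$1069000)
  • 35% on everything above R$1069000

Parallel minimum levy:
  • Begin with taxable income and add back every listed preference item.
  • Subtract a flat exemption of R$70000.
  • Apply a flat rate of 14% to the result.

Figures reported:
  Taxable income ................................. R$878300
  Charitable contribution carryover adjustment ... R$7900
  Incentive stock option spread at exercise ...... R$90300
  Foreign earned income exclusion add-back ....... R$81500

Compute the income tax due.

Parallel minimum levy:
  Adjusted income: R$878300 + R$7900 + R$90300 + R$81500 = R$1058000
  Less exemption R$70000 → base R$988000
  R$988000 × 14% = R$138320

Standard income tax:
  R$93000 × 11% = R$10230
  R$785300 × 21% = R$164913
  → R$175143

R$175143 > R$138320, so the standard income tax governs.

R$175143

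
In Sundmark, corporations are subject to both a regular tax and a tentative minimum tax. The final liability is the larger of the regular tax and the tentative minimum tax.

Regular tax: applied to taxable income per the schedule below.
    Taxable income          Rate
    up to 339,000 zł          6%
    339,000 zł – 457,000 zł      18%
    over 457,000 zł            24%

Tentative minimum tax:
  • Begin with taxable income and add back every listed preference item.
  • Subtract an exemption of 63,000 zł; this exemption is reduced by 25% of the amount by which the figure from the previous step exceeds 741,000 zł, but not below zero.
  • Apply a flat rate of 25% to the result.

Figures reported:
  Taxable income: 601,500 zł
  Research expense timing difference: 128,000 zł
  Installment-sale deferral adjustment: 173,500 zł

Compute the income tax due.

220,125 zł

Tentative minimum tax:
  Adjusted income: 601,500 zł + 128,000 zł + 173,500 zł = 903,000 zł
  Exemption: 63,000 zł − 25% × (903,000 zł − 741,000 zł) = 63,000 zł − 40,500 zł = 22,500 zł
  Base: 903,000 zł − 22,500 zł = 880,500 zł
  880,500 zł × 25% = 220,125 zł

Regular tax:
  339,000 zł × 6% = 20,340 zł
  118,000 zł × 18% = 21,240 zł
  144,500 zł × 24% = 34,680 zł
  → 76,260 zł

220,125 zł > 76,260 zł, so the tentative minimum tax is the binding amount.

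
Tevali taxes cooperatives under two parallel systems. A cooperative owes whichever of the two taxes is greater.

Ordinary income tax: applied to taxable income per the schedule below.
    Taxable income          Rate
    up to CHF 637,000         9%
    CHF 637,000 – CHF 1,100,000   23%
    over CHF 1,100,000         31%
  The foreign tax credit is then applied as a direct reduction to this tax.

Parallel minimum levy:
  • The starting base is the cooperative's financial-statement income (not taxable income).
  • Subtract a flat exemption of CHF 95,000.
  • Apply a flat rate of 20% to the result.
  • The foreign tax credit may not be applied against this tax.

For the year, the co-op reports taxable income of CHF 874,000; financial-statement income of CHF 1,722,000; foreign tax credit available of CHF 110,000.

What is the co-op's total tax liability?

Parallel minimum levy:
  Base (financial-statement income): CHF 1,722,000
  Less exemption CHF 95,000 → base CHF 1,627,000
  CHF 1,627,000 × 20% = CHF 325,400

Ordinary income tax:
  CHF 637,000 × 9% = CHF 57,330
  CHF 237,000 × 23% = CHF 54,510
  → CHF 111,840
  Less foreign tax credit CHF 110,000 → CHF 1,840

CHF 325,400 > CHF 1,840, so the parallel minimum levy is the binding amount.

CHF 325,400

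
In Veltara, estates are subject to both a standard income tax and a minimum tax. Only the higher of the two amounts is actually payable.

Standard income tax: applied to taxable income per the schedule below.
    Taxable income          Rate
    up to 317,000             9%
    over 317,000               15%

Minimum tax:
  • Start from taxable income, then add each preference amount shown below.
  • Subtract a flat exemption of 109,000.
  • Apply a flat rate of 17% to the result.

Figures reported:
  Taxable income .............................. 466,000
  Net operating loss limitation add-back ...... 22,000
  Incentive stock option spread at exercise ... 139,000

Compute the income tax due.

88,060

Standard income tax:
  317,000 × 9% = 28,530
  149,000 × 15% = 22,350
  → 50,880

Minimum tax:
  Adjusted income: 466,000 + 22,000 + 139,000 = 627,000
  Less exemption 109,000 → base 518,000
  518,000 × 17% = 88,060

88,060 > 50,880, so the minimum tax is the binding amount.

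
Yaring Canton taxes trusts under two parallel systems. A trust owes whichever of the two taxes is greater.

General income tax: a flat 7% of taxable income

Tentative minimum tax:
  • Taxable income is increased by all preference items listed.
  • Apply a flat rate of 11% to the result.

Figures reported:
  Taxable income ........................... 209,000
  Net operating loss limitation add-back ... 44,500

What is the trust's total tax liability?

Tentative minimum tax:
  Adjusted income: 209,000 + 44,500 = 253,500
  253,500 × 11% = 27,885

General income tax:
  209,000 × 7% = 14,630

27,885 > 14,630, so the tentative minimum tax is the binding amount.

27,885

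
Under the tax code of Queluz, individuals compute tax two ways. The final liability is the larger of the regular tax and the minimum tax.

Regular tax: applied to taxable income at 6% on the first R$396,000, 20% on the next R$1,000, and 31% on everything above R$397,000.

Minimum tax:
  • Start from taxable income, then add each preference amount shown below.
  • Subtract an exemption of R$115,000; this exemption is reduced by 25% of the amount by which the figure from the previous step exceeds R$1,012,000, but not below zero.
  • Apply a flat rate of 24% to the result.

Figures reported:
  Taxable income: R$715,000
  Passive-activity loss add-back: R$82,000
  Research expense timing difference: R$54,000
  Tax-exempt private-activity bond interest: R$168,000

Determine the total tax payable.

Regular tax:
  R$396,000 × 6% = R$23,760
  R$1,000 × 20% = R$200
  R$318,000 × 31% = R$98,580
  → R$122,540

Minimum tax:
  Adjusted income: R$715,000 + R$82,000 + R$54,000 + R$168,000 = R$1,019,000
  Exemption: R$115,000 − 25% × (R$1,019,000 − R$1,012,000) = R$115,000 − R$1,750 = R$113,250
  Base: R$1,019,000 − R$113,250 = R$905,750
  R$905,750 × 24% = R$217,380

R$217,380 > R$122,540, so the minimum tax is the binding amount.

R$217,380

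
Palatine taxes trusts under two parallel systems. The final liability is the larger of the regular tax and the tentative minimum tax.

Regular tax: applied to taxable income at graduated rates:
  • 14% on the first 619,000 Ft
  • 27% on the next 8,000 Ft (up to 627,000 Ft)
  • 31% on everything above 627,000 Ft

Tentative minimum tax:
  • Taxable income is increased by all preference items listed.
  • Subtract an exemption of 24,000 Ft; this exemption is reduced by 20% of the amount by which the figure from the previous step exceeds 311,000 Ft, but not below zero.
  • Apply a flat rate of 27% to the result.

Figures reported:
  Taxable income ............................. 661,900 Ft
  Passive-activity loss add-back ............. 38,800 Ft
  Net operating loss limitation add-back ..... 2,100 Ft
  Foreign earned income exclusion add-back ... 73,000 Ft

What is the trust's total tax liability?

209,466 Ft

Tentative minimum tax:
  Adjusted income: 661,900 Ft + 38,800 Ft + 2,100 Ft + 73,000 Ft = 775,800 Ft
  Exemption: 20% × (775,800 Ft − 311,000 Ft) = 92,960 Ft ≥ 24,000 Ft, so the exemption is fully phased out
  Base: 775,800 Ft − 0 Ft = 775,800 Ft
  775,800 Ft × 27% = 209,466 Ft

Regular tax:
  619,000 Ft × 14% = 86,660 Ft
  8,000 Ft × 27% = 2,160 Ft
  34,900 Ft × 31% = 10,819 Ft
  → 99,639 Ft

209,466 Ft > 99,639 Ft, so the tentative minimum tax is the binding amount.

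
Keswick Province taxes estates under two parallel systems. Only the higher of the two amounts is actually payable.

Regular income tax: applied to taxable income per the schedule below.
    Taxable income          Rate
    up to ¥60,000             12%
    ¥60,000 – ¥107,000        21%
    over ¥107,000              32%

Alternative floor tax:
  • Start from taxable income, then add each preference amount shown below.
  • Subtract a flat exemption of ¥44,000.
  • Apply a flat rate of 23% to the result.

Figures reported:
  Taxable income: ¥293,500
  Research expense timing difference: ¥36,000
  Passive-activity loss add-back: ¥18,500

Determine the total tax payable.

Regular income tax:
  ¥60,000 × 12% = ¥7,200
  ¥47,000 × 21% = ¥9,870
  ¥186,500 × 32% = ¥59,680
  → ¥76,750

Alternative floor tax:
  Adjusted income: ¥293,500 + ¥36,000 + ¥18,500 = ¥348,000
  Less exemption ¥44,000 → base ¥304,000
  ¥304,000 × 23% = ¥69,920

¥76,750 > ¥69,920, so the regular income tax governs.

¥76,750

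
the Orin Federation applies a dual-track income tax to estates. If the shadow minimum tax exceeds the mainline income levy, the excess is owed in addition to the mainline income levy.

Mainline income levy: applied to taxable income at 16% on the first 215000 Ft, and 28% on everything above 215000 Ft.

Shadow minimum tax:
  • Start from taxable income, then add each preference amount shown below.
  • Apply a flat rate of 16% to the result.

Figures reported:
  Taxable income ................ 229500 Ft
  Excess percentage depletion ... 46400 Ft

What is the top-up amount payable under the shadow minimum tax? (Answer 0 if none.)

Mainline income levy:
  215000 Ft × 16% = 34400 Ft
  14500 Ft × 28% = 4060 Ft
  → 38460 Ft

Shadow minimum tax:
  Adjusted income: 229500 Ft + 46400 Ft = 275900 Ft
  275900 Ft × 16% = 44144 Ft

Excess of shadow minimum tax over mainline income levy: 44144 Ft − 38460 Ft = 5684 Ft.

5684 Ft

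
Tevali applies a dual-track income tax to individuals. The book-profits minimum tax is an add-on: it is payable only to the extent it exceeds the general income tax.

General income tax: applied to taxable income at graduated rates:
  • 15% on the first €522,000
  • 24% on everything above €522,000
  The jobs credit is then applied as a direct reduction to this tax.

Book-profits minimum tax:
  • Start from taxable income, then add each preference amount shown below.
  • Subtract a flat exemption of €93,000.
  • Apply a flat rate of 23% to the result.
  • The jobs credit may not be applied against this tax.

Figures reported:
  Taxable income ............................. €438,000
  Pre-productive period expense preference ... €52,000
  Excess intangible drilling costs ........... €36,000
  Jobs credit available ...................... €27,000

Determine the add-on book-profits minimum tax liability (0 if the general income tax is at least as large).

€60,890

General income tax:
  €438,000 × 15% = €65,700
  Less jobs credit €27,000 → €38,700

Book-profits minimum tax:
  Adjusted income: €438,000 + €52,000 + €36,000 = €526,000
  Less exemption €93,000 → base €433,000
  €433,000 × 23% = €99,590

Excess of book-profits minimum tax over general income tax: €99,590 − €38,700 = €60,890.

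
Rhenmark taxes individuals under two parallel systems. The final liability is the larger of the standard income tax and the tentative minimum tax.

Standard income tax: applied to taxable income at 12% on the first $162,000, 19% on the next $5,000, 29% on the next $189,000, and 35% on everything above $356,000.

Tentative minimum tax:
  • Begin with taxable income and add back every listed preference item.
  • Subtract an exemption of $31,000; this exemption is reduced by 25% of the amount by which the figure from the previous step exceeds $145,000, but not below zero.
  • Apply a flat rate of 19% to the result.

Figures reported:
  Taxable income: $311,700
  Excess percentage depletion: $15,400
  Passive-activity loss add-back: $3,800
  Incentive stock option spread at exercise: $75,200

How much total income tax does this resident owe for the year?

Standard income tax:
  $162,000 × 12% = $19,440
  $5,000 × 19% = $950
  $144,700 × 29% = $41,963
  → $62,353

Tentative minimum tax:
  Adjusted income: $311,700 + $15,400 + $3,800 + $75,200 = $406,100
  Exemption: 25% × ($406,100 − $145,000) = $65,275 ≥ $31,000, so the exemption is fully phased out
  Base: $406,100 − $0 = $406,100
  $406,100 × 19% = $77,159

$77,159 > $62,353, so the tentative minimum tax is the binding amount.

$77,159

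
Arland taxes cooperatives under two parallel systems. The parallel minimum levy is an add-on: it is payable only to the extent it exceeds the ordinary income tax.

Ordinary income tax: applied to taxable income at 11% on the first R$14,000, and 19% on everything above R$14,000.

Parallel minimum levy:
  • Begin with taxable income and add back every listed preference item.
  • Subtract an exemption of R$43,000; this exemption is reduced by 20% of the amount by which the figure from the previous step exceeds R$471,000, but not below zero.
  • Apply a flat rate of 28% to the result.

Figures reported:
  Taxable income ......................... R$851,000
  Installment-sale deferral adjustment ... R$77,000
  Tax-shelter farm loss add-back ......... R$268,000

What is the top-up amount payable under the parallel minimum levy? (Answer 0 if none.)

Parallel minimum levy:
  Adjusted income: R$851,000 + R$77,000 + R$268,000 = R$1,196,000
  Exemption: 20% × (R$1,196,000 − R$471,000) = R$145,000 ≥ R$43,000, so the exemption is fully phased out
  Base: R$1,196,000 − R$0 = R$1,196,000
  R$1,196,000 × 28% = R$334,880

Ordinary income tax:
  R$14,000 × 11% = R$1,540
  R$837,000 × 19% = R$159,030
  → R$160,570

Excess of parallel minimum levy over ordinary income tax: R$334,880 − R$160,570 = R$174,310.

R$174,310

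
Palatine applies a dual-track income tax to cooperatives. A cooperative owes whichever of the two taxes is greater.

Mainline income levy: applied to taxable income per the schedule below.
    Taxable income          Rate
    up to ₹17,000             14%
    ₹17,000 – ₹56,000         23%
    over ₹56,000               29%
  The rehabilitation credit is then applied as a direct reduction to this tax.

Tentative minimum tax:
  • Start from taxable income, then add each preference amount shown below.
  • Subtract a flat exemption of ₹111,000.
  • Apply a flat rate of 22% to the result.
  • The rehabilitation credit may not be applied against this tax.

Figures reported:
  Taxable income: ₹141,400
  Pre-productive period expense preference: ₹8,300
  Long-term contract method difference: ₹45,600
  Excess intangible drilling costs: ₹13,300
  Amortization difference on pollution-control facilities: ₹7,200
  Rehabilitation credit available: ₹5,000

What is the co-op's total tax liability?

₹31,116

Tentative minimum tax:
  Adjusted income: ₹141,400 + ₹8,300 + ₹45,600 + ₹13,300 + ₹7,200 = ₹215,800
  Less exemption ₹111,000 → base ₹104,800
  ₹104,800 × 22% = ₹23,056

Mainline income levy:
  ₹17,000 × 14% = ₹2,380
  ₹39,000 × 23% = ₹8,970
  ₹85,400 × 29% = ₹24,766
  → ₹36,116
  Less rehabilitation credit ₹5,000 → ₹31,116

₹31,116 > ₹23,056, so the mainline income levy governs.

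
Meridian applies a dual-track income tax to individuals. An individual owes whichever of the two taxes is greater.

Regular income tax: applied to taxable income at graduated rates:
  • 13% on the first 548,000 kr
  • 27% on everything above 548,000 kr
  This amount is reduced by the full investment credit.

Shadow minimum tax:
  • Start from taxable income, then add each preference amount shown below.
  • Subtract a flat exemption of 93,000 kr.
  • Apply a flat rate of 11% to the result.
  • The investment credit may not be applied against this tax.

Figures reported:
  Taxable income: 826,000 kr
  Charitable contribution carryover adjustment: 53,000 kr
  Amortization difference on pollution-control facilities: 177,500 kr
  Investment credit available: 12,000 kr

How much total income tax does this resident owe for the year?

Shadow minimum tax:
  Adjusted income: 826,000 kr + 53,000 kr + 177,500 kr = 1,056,500 kr
  Less exemption 93,000 kr → base 963,500 kr
  963,500 kr × 11% = 105,985 kr

Regular income tax:
  548,000 kr × 13% = 71,240 kr
  278,000 kr × 27% = 75,060 kr
  → 146,300 kr
  Less investment credit 12,000 kr → 134,300 kr

134,300 kr > 105,985 kr, so the regular income tax governs.

134,300 kr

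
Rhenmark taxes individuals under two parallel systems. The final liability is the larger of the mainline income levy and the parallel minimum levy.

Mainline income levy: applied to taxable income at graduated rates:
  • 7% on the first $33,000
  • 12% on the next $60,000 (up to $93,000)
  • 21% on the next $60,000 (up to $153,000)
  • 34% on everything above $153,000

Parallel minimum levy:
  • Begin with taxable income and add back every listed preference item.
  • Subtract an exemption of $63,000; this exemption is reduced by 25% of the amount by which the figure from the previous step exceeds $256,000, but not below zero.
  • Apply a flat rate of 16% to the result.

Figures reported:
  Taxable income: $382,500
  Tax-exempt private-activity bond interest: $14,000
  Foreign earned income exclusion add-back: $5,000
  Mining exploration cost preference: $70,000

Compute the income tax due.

Mainline income levy:
  $33,000 × 7% = $2,310
  $60,000 × 12% = $7,200
  $60,000 × 21% = $12,600
  $229,500 × 34% = $78,030
  → $100,140

Parallel minimum levy:
  Adjusted income: $382,500 + $14,000 + $5,000 + $70,000 = $471,500
  Exemption: $63,000 − 25% × ($471,500 − $256,000) = $63,000 − $53,875 = $9,125
  Base: $471,500 − $9,125 = $462,375
  $462,375 × 16% = $73,980

$100,140 > $73,980, so the mainline income levy governs.

$100,140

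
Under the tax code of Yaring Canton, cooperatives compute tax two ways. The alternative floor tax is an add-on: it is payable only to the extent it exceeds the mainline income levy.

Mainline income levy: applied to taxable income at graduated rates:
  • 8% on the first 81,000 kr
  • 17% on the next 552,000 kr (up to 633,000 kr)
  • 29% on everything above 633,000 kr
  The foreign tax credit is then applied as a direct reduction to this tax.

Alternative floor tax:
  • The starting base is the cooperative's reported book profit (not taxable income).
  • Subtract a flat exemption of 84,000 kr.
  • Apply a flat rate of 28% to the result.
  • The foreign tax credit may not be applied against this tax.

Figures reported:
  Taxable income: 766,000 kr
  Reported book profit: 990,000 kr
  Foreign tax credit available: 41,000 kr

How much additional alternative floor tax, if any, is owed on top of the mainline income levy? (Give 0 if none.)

155,790 kr

Mainline income levy:
  81,000 kr × 8% = 6,480 kr
  552,000 kr × 17% = 93,840 kr
  133,000 kr × 29% = 38,570 kr
  → 138,890 kr
  Less foreign tax credit 41,000 kr → 97,890 kr

Alternative floor tax:
  Base (reported book profit): 990,000 kr
  Less exemption 84,000 kr → base 906,000 kr
  906,000 kr × 28% = 253,680 kr

Excess of alternative floor tax over mainline income levy: 253,680 kr − 97,890 kr = 155,790 kr.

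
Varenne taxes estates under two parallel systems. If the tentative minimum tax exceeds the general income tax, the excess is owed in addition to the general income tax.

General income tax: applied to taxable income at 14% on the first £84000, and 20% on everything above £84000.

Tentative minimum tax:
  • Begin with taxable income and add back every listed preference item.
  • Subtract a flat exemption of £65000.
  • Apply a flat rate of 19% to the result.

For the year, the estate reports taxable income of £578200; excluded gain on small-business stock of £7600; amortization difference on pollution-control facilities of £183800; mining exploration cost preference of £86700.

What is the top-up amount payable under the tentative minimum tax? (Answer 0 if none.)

Tentative minimum tax:
  Adjusted income: £578200 + £7600 + £183800 + £86700 = £856300
  Less exemption £65000 → base £791300
  £791300 × 19% = £150347

General income tax:
  £84000 × 14% = £11760
  £494200 × 20% = £98840
  → £110600

Excess of tentative minimum tax over general income tax: £150347 − £110600 = £39747.

£39747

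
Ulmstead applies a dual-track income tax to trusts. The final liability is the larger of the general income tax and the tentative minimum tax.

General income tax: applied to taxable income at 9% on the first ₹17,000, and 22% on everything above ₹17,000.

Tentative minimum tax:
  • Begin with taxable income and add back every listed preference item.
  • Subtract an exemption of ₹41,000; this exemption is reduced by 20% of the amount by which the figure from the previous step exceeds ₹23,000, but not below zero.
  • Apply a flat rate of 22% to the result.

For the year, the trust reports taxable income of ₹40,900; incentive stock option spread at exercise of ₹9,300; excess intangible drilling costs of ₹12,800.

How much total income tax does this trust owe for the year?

General income tax:
  ₹17,000 × 9% = ₹1,530
  ₹23,900 × 22% = ₹5,258
  → ₹6,788

Tentative minimum tax:
  Adjusted income: ₹40,900 + ₹9,300 + ₹12,800 = ₹63,000
  Exemption: ₹41,000 − 20% × (₹63,000 − ₹23,000) = ₹41,000 − ₹8,000 = ₹33,000
  Base: ₹63,000 − ₹33,000 = ₹30,000
  ₹30,000 × 22% = ₹6,600

₹6,788 > ₹6,600, so the general income tax governs.

₹6,788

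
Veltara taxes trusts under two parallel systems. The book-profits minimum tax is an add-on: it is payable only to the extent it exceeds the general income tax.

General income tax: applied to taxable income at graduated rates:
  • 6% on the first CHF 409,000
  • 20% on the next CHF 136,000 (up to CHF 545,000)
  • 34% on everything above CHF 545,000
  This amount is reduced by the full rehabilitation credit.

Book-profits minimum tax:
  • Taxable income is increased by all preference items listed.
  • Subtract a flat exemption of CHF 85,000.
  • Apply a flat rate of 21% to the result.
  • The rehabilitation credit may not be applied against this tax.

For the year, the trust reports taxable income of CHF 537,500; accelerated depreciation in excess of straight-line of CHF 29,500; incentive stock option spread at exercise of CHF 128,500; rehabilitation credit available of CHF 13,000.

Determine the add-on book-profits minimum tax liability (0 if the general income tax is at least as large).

CHF 90,965

Book-profits minimum tax:
  Adjusted income: CHF 537,500 + CHF 29,500 + CHF 128,500 = CHF 695,500
  Less exemption CHF 85,000 → base CHF 610,500
  CHF 610,500 × 21% = CHF 128,205

General income tax:
  CHF 409,000 × 6% = CHF 24,540
  CHF 128,500 × 20% = CHF 25,700
  → CHF 50,240
  Less rehabilitation credit CHF 13,000 → CHF 37,240

Excess of book-profits minimum tax over general income tax: CHF 128,205 − CHF 37,240 = CHF 90,965.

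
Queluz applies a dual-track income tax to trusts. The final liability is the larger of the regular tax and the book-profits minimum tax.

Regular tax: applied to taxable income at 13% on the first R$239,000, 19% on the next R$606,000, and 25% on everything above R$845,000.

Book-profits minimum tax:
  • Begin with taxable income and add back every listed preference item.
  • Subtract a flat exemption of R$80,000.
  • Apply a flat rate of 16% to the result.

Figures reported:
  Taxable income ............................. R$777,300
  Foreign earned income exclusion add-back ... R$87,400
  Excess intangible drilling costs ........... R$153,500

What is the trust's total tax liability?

R$150,112

Regular tax:
  R$239,000 × 13% = R$31,070
  R$538,300 × 19% = R$102,277
  → R$133,347

Book-profits minimum tax:
  Adjusted income: R$777,300 + R$87,400 + R$153,500 = R$1,018,200
  Less exemption R$80,000 → base R$938,200
  R$938,200 × 16% = R$150,112

R$150,112 > R$133,347, so the book-profits minimum tax is the binding amount.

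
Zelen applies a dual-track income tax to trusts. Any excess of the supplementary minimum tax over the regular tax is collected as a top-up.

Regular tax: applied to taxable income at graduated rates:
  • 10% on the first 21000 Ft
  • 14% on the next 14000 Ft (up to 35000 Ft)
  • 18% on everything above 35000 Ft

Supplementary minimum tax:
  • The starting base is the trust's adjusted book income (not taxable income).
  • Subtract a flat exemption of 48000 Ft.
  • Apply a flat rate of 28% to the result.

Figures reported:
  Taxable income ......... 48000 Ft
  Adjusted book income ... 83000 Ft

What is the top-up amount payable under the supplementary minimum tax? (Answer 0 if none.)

Regular tax:
  21000 Ft × 10% = 2100 Ft
  14000 Ft × 14% = 1960 Ft
  13000 Ft × 18% = 2340 Ft
  → 6400 Ft

Supplementary minimum tax:
  Base (adjusted book income): 83000 Ft
  Less exemption 48000 Ft → base 35000 Ft
  35000 Ft × 28% = 9800 Ft

Excess of supplementary minimum tax over regular tax: 9800 Ft − 6400 Ft = 3400 Ft.

3400 Ft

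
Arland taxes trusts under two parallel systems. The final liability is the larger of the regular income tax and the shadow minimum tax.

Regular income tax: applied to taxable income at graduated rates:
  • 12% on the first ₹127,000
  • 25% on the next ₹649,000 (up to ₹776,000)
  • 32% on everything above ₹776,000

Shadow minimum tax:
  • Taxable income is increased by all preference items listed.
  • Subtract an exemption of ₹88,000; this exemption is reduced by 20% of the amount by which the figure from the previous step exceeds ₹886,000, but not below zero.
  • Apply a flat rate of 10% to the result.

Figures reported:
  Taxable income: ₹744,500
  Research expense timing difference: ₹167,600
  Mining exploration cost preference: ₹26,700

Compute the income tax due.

₹169,615

Regular income tax:
  ₹127,000 × 12% = ₹15,240
  ₹617,500 × 25% = ₹154,375
  → ₹169,615

Shadow minimum tax:
  Adjusted income: ₹744,500 + ₹167,600 + ₹26,700 = ₹938,800
  Exemption: ₹88,000 − 20% × (₹938,800 − ₹886,000) = ₹88,000 − ₹10,560 = ₹77,440
  Base: ₹938,800 − ₹77,440 = ₹861,360
  ₹861,360 × 10% = ₹86,136

₹169,615 > ₹86,136, so the regular income tax governs.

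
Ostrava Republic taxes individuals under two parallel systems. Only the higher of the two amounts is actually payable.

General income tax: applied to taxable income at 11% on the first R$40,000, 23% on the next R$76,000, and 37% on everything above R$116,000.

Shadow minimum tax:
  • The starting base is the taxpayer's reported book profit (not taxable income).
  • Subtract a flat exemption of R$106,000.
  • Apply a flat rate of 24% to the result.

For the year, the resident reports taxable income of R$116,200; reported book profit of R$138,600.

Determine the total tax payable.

R$21,954

General income tax:
  R$40,000 × 11% = R$4,400
  R$76,000 × 23% = R$17,480
  R$200 × 37% = R$74
  → R$21,954

Shadow minimum tax:
  Base (reported book profit): R$138,600
  Less exemption R$106,000 → base R$32,600
  R$32,600 × 24% = R$7,824

R$21,954 > R$7,824, so the general income tax governs.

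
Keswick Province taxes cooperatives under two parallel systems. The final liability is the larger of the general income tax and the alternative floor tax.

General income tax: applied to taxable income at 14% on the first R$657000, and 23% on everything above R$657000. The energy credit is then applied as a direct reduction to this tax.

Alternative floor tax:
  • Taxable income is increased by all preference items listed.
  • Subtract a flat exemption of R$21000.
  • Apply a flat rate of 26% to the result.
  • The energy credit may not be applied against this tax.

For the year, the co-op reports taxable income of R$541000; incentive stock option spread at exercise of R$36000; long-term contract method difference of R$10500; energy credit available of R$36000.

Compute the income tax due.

R$147290

Alternative floor tax:
  Adjusted income: R$541000 + R$36000 + R$10500 = R$587500
  Less exemption R$21000 → base R$566500
  R$566500 × 26% = R$147290

General income tax:
  R$541000 × 14% = R$75740
  Less energy credit R$36000 → R$39740

R$147290 > R$39740, so the alternative floor tax is the binding amount.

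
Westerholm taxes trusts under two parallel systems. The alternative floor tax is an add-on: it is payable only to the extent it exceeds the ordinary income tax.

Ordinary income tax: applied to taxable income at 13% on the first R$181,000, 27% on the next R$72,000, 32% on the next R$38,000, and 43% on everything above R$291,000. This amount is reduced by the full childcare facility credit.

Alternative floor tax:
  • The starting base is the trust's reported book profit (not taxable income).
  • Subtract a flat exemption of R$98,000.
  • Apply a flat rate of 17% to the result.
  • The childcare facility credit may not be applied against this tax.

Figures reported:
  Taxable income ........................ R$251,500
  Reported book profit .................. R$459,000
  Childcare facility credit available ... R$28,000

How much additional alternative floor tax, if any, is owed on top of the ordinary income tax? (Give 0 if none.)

R$46,805

Alternative floor tax:
  Base (reported book profit): R$459,000
  Less exemption R$98,000 → base R$361,000
  R$361,000 × 17% = R$61,370

Ordinary income tax:
  R$181,000 × 13% = R$23,530
  R$70,500 × 27% = R$19,035
  → R$42,565
  Less childcare facility credit R$28,000 → R$14,565

Excess of alternative floor tax over ordinary income tax: R$61,370 − R$14,565 = R$46,805.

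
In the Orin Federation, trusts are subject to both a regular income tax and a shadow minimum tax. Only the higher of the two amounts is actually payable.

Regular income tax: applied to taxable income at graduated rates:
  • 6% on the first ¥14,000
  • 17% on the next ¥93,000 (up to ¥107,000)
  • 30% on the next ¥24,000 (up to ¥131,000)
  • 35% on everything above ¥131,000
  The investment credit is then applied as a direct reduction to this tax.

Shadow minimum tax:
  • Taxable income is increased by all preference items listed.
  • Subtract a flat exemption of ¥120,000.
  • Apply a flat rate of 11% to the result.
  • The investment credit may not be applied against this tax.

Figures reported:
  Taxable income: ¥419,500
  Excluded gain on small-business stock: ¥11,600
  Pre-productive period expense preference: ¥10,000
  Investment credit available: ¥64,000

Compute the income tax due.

¥60,825

Regular income tax:
  ¥14,000 × 6% = ¥840
  ¥93,000 × 17% = ¥15,810
  ¥24,000 × 30% = ¥7,200
  ¥288,500 × 35% = ¥100,975
  → ¥124,825
  Less investment credit ¥64,000 → ¥60,825

Shadow minimum tax:
  Adjusted income: ¥419,500 + ¥11,600 + ¥10,000 = ¥441,100
  Less exemption ¥120,000 → base ¥321,100
  ¥321,100 × 11% = ¥35,321

¥60,825 > ¥35,321, so the regular income tax governs.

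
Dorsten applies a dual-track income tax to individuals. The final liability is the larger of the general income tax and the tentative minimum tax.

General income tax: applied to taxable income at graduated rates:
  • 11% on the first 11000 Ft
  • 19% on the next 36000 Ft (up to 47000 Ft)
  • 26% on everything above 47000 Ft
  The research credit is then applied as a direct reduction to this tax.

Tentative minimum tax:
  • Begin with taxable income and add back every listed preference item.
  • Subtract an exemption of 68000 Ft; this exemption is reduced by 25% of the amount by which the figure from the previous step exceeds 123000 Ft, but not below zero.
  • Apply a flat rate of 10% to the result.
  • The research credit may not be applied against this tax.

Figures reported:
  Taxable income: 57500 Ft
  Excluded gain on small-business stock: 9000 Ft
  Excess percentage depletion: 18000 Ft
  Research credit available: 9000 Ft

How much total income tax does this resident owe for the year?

1780 Ft

General income tax:
  11000 Ft × 11% = 1210 Ft
  36000 Ft × 19% = 6840 Ft
  10500 Ft × 26% = 2730 Ft
  → 10780 Ft
  Less research credit 9000 Ft → 1780 Ft

Tentative minimum tax:
  Adjusted income: 57500 Ft + 9000 Ft + 18000 Ft = 84500 Ft
  Exemption: 84500 Ft ≤ 123000 Ft, so full 68000 Ft applies
  Base: 84500 Ft − 68000 Ft = 16500 Ft
  16500 Ft × 10% = 1650 Ft

1780 Ft > 1650 Ft, so the general income tax governs.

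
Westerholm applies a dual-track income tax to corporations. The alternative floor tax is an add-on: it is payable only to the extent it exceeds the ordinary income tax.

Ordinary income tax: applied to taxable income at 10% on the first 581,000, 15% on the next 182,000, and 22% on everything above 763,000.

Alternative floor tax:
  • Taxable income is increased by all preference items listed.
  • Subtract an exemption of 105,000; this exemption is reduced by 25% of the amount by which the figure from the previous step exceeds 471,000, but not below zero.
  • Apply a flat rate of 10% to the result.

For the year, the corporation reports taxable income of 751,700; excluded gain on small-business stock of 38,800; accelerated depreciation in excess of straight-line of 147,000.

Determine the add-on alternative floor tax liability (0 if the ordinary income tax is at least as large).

10,045

Alternative floor tax:
  Adjusted income: 751,700 + 38,800 + 147,000 = 937,500
  Exemption: 25% × (937,500 − 471,000) = 116,625 ≥ 105,000, so the exemption is fully phased out
  Base: 937,500 − 0 = 937,500
  937,500 × 10% = 93,750

Ordinary income tax:
  581,000 × 10% = 58,100
  170,700 × 15% = 25,605
  → 83,705

Excess of alternative floor tax over ordinary income tax: 93,750 − 83,705 = 10,045.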